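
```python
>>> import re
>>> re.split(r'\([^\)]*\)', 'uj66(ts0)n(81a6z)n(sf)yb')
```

['uj66', 'n', 'n', 'yb']

Each match becomes a cut point; 4 segments remain.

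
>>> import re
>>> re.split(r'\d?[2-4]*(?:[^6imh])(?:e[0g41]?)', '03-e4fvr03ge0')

['', 'fvr', '']

The string is cut at each match, leaving 3 pieces.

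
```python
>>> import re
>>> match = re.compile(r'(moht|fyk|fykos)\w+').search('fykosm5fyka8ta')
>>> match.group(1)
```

`|` is ordered: at each position the engine commits to the first alternative that works.
Unlike `match`, `search` isn't anchored — it looks for the pattern anywhere in the string.
The match spans [0:14] → 'fykosm5fyka8ta'.
Captured: group 1 = 'fyk'.

'fyk'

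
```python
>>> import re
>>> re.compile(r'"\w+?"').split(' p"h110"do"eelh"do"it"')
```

[' p', 'do', 'do', '']

Matches to split on: at [2:8] → '"h110"'; at [10:16] → '"eelh"'; at [18:22] → '"it"'.
Splitting on the pattern gives 4 pieces.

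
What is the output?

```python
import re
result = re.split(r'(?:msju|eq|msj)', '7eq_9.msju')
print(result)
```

['7', '_9.', '']

Alternation tries branches left to right and keeps the first one that lets the overall match succeed at that position.
Each match becomes a cut point; 3 segments remain.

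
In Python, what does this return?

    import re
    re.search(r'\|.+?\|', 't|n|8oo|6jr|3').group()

A non-greedy quantifier consumes as few characters as it can — just enough that the remainder of the pattern still matches from where it stops; whatever follows it matches normally.
The match spans [1:4] → '|n|'.

'|n|'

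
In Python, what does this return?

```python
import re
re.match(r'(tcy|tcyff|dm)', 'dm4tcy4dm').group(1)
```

'dm'

The match spans [0:2] → 'dm'.
Captured: group 1 = 'dm'.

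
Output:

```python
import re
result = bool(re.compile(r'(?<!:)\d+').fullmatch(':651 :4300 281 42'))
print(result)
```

False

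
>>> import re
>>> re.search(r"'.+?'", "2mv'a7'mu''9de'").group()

The match spans [3:7] → "'a7'".

"'a7'"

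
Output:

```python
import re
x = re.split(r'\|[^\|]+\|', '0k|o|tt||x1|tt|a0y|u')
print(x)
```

['0k', 'tt|', 'tt', 'u']

Matches to split on: at [2:5] → '|o|'; at [8:12] → '|x1|'; at [14:19] → '|a0y|'.
`split` removes every match and returns the 4 fragments in between.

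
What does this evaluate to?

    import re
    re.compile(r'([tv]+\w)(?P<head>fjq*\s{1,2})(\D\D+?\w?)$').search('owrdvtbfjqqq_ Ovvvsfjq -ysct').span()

The match spans [15:28] → 'vvvsfjq -ysct'.

(15, 28)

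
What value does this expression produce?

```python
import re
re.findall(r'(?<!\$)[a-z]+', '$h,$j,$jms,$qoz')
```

The negative lookaround is zero-width — it rules out positions where the adjacent text would match, without consuming anything.
Scanning left to right: at [8:10] → 'ms'; at [13:15] → 'oz'.
Since nothing is captured, `findall` lists the 2 matched substrings directly.

['ms', 'oz']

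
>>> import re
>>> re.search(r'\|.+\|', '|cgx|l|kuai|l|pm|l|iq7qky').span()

The match spans [0:19] → '|cgx|l|kuai|l|pm|l|'.

(0, 19)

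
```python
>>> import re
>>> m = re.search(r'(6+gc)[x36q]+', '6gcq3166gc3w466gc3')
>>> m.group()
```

The match spans [0:5] → '6gcq3'.

'6gcq3'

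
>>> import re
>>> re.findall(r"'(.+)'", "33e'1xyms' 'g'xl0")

Walking the string: at [3:14] match "'1xyms' 'g'", group 1 = "1xyms' 'g".
With a single group, `findall` returns only what that group captured — 1 item.

["1xyms' 'g"]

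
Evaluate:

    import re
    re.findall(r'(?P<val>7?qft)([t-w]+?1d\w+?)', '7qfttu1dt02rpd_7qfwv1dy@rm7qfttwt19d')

[('7qft', 'tu1dt')]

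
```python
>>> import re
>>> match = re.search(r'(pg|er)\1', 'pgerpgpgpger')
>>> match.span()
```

(4, 8)

A backreference is literal: `\1` must see the identical characters the first group matched.
The match spans [4:8] → 'pgpg'.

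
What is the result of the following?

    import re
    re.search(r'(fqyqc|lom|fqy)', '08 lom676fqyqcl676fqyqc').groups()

`search` walks the string left to right and returns the first match it finds.
The match spans [3:6] → 'lom'.
Captured: group 1 = 'lom'.

('lom',)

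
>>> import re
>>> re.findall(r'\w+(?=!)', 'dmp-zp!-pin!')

Because the assertion is zero-width, the text it checks is not consumed and won't appear in the result.
Matches: at [4:6] → 'zp'; at [8:11] → 'pin'.
With no groups in the pattern, `findall` gives back each whole match — 2 here.

['zp', 'pin']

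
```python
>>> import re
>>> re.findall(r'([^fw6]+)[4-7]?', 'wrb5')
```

['rb5']

Pattern: one or more of any character except [fw6] (captured); then optionally a character in [4-7].
Scanning left to right: at [1:4] match 'rb5', group 1 = 'rb5'.
One capturing group, so `findall` returns just the captured substring from the one match — 1 in all.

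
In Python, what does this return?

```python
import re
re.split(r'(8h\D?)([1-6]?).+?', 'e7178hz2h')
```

['e717', '8hz', '2', '']

The pattern matches the literal '8h', then optionally a non-digit (captured); then optionally a character in [1-6] (captured); then one or more of any character (lazy).
Matches to split on: at [4:9] → '8hz2h'.
Because the pattern has a capturing group, `split` also inserts each captured text between the pieces.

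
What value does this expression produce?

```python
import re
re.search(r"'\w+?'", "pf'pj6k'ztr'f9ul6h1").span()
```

(2, 8)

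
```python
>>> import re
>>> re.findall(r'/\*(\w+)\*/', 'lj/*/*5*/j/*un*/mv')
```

['5', 'un']

Scanning left to right: at [4:9] match '/*5*/', group 1 = '5'; at [10:16] match '/*un*/', group 1 = 'un'.
`findall` collects group 1 from each match (2 total).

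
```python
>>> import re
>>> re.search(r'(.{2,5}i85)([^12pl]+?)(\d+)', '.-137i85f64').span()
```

(0, 11)

This matches 2 to 5 of any character, then the literal 'i85' (captured); then one or more of any character except [12pl] (lazy) (captured); then one or more of a digit (captured).
`re.search` tries every starting position until one works.
The match spans [0:11] → '.-137i85f64'.
Captured: group 1 = '.-137i85', group 2 = 'f', group 3 = '64'.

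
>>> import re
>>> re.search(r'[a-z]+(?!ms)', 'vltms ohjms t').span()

(0, 5)

The negative lookaround is zero-width — it rules out positions where the adjacent text would match, without consuming anything.
The match spans [0:5] → 'vltms'.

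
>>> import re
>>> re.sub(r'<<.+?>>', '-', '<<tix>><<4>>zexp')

A non-greedy quantifier consumes as few characters as it can — just enough that the remainder of the pattern still matches from where it stops; whatever follows it matches normally.
`sub` substitutes '-' at each match site.

'--zexp'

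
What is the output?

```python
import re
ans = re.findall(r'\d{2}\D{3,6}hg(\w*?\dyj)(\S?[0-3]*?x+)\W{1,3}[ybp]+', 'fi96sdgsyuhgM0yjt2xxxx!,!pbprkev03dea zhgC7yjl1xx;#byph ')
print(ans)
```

The pattern matches exactly 2 of a digit, then 3 to 6 of a non-digit, then the literal 'hg'; then zero or more of a word character (lazy), then a digit, then the literal 'yj' (captured); then optionally a non-whitespace character, then zero or more of a character in [0-3] (lazy), then one or more of the literal 'x' (captured); then 1 to 3 of a non-word character, then one or more of one of [ybp].
Multiple groups make `findall` return tuples — one 2-tuple for each match.

[('M0yj', 't2xxxx'), ('C7yj', 'l1xx')]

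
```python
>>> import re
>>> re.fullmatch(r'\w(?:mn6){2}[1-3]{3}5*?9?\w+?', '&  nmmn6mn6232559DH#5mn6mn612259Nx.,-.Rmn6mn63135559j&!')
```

`re.fullmatch` is like wrapping the pattern in `^…$` (in single-line mode).
Here the pattern can't cover the whole string, so the call returns None.

None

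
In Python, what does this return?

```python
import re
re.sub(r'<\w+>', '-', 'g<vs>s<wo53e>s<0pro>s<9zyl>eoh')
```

Each match is replaced by '-'.

'g-s-s-s-eoh'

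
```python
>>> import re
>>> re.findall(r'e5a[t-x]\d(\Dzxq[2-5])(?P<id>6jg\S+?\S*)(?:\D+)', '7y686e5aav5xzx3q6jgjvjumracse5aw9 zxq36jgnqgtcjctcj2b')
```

This matches the literal 'e5a', then a character in [t-x], then a digit; then a non-digit, then the literal 'zxq', then a character in [2-5] (captured); then the literal '6jg', then one or more of a non-whitespace character (lazy), then zero or more of a non-whitespace character (captured as 'id'); then one or more of a non-digit (non-capturing group).
Walking the string: at [28:53] match 'e5aw9 zxq36jgnqgtcjctcj2b', groups = (' zxq3', '6jgnqgtcjctcj2').
Multiple groups make `findall` return tuples — one 2-tuple for the one match.

[(' zxq3', '6jgnqgtcjctcj2')]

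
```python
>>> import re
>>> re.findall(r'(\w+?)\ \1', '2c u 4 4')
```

After group 1 captures some text, `\1` only succeeds where that same text appears again.
With a single group, `findall` returns only what that group captured — 1 item.

['4']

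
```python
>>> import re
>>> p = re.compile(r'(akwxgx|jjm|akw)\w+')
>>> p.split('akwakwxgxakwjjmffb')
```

Matches to split on: at [0:18] → 'akwakwxgxakwjjmffb'.
`re.split` interleaves the captured-group text with the surrounding fragments.

['', 'akw', '']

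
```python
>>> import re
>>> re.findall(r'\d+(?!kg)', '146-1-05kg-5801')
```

A negative assertion filters positions out without eating any characters.
Since nothing is captured, `findall` lists the 4 matched substrings directly.

['146', '1', '0', '5801']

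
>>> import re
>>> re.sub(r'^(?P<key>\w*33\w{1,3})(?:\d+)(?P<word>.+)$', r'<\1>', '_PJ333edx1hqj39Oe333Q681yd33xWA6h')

'<_PJ333edx1hqj39Oe333Q681yd33xWA>'

This matches anchored at the start of the string; then zero or more of a word character, then the literal '33', then 1 to 3 of a word character (captured as 'key'); then one or more of a digit (non-capturing group); then one or more of any character (captured as 'word'); then anchored at the end.
Matches: at [0:33] → '_PJ333edx1hqj39Oe333Q681yd33xWA6h'.
`\1` in the replacement pulls in group 1's text for each match.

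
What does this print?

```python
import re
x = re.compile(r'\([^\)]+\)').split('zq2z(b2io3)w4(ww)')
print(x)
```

`split` removes every match and returns the 3 fragments in between.

['zq2z', 'w4', '']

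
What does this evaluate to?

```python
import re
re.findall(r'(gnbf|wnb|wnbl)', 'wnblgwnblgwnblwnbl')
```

Alternation tries branches left to right and keeps the first one that lets the overall match succeed at that position.
Because there's exactly one group, `findall` drops the full match and keeps group 1 from each hit.

['wnb', 'wnb', 'wnb', 'wnb']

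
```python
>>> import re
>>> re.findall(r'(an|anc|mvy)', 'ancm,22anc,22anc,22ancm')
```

['an', 'an', 'an', 'an']

Branches in `(...|...)` are attempted left-to-right; the first branch that allows the whole pattern to succeed is taken.
With a single group, `findall` returns only what that group captured — 4 items.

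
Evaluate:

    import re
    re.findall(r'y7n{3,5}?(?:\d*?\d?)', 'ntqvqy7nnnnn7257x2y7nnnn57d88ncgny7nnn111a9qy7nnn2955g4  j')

['y7nnn', 'y7nnn', 'y7nnn1', 'y7nnn2']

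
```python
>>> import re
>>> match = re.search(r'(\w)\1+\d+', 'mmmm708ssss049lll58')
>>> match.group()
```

The backreference `\1` re-matches whatever the first group consumed, character for character.
`search` walks the string left to right and returns the first match it finds.
The match spans [0:7] → 'mmmm708'.
Captured: group 1 = 'm'.

'mmmm708'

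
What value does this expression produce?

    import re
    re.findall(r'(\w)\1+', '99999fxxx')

['9', 'x']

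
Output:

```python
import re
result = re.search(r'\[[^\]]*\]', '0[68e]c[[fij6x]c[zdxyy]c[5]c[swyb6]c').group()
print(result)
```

`search` walks the string left to right and returns the first match it finds.
The match spans [1:6] → '[68e]'.

[68e]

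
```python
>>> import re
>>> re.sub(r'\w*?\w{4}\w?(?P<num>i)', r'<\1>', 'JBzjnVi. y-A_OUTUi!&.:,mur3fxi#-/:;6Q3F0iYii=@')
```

The `?` after the quantifier makes it lazy — it takes as little as possible before letting the rest of the pattern try.
The replacement refers to a captured group, so each match is rewritten using its own captured text.

'<i>. y-<i>!&.:,<i>#-/:;<i>Yii=@'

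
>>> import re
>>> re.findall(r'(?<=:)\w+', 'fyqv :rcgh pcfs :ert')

The positive lookaround only admits positions where the adjacent text matches; those characters stay outside the span.
No capturing groups, so `findall` returns the 2 full match strings.

['rcgh', 'ert']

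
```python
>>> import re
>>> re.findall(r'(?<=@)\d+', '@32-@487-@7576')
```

['32', '487', '7576']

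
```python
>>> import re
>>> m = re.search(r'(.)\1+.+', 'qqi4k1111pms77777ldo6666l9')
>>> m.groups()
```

('q',)

The match spans [0:26] → 'qqi4k1111pms77777ldo6666l9'.
Captured: group 1 = 'q'.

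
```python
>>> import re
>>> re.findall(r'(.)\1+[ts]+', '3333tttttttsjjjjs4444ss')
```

After group 1 captures some text, `\1` only succeeds where that same text appears again.
`findall` collects group 1 from each match (3 total).

['3', 'j', '4']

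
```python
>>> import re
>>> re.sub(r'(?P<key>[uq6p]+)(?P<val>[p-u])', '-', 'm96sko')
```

'm9-ko'

The pattern matches one or more of one of [uq6p] (captured as 'key'); then a character in [p-u] (captured as 'val').
Matches: at [2:4] → '6s'.
Each match is replaced by '-'.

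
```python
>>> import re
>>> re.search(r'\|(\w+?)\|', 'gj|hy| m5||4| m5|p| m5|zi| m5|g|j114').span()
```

The match spans [2:6] → '|hy|'.

(2, 6)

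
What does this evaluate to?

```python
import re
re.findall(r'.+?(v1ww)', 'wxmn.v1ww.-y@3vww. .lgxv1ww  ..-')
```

The pattern matches one or more of any character (lazy); then the literal 'v1w', then a literal 'w' (captured).
Because the quantifier is non-greedy, it stops expanding at the earliest point where the rest of the pattern can succeed.
Scanning left to right: at [0:9] match 'wxmn.v1ww', group 1 = 'v1ww'; at [9:27] match '.-y@3vww. .lgxv1ww', group 1 = 'v1ww'.
With a single group, `findall` returns only what that group captured — 2 items.

['v1ww', 'v1ww']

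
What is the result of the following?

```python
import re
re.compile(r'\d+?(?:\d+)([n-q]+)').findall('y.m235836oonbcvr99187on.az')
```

`findall` collects group 1 from each match (2 total).

['oon', 'on']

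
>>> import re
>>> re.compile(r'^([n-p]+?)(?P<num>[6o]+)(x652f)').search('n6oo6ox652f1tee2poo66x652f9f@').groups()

The match spans [0:11] → 'n6oo6ox652f'.
Captured: group 1 = 'n', group 2 = '6oo6o', group 3 = 'x652f'.

('n', '6oo6o', 'x652f')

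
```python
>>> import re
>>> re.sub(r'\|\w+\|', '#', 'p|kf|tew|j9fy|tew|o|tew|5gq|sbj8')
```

'p#tew#tew#tew#sbj8'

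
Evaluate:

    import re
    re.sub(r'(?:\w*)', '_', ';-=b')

Each match is replaced by '_'.

'_;_-_=__'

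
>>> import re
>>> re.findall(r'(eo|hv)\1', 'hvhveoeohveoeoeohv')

['hv', 'eo', 'eo']

`\1` has to match the exact text group 1 already captured.
One capturing group, so `findall` returns just the captured substring from each match — 3 in all.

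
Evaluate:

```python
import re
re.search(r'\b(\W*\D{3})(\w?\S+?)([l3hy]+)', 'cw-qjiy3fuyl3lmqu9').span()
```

(0, 8)

The pattern matches a word boundary (`\b`, zero-width); then zero or more of a non-word character, then exactly 3 of a non-digit (captured); then optionally a word character, then one or more of a non-whitespace character (lazy) (captured); then one or more of one of [l3hy] (captured).
With the lazy modifier that quantifier settles for the fewest repetitions that let the rest of the pattern succeed (the atoms after it are unaffected and can still be greedy).
`re.search` scans for the first position where the pattern succeeds.
The match spans [0:8] → 'cw-qjiy3'.
Captured: group 1 = 'cw-', group 2 = 'qji', group 3 = 'y3'.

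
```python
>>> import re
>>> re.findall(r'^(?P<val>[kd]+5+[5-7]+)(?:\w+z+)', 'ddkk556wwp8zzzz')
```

This matches anchored at the start of the string; then one or more of one of [kd], then one or more of a literal '5', then one or more of a character in [5-7] (captured as 'val'); then one or more of a word character, then one or more of a literal 'z' (non-capturing group).
Matches: at [0:15] match 'ddkk556wwp8zzzz', group 1 = 'ddkk556'.
One capturing group, so `findall` returns just the captured substring from the one match — 1 in all.

['ddkk556']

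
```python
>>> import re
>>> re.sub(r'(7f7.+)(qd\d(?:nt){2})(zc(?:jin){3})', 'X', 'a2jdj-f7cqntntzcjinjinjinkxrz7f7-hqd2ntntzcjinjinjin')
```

'a2jdj-f7cqntntzcjinjinjinkxrzX'

Pattern: the literal '7f7', then one or more of any character (captured); then the literal 'qd', then a digit, then the literal 'nt' repeated 2 times (captured); then the literal 'zc', then the literal 'jin' repeated 3 times (captured).
Each match is replaced by 'X'.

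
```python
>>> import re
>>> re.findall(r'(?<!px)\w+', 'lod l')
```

['lod', 'l']

The negative lookahead/lookbehind blocks any match where the forbidden context is present.
Matches: at [0:3] → 'lod'; at [4:5] → 'l'.
`findall` yields the raw match text (2 of them) because the pattern has no groups.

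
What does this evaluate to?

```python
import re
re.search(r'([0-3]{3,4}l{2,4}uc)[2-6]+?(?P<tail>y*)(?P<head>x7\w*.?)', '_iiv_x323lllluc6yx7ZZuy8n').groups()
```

The match spans [6:25] → '323lllluc6yx7ZZuy8n'.
Captured: group 1 = '323lllluc', group 2 = 'y', group 3 = 'x7ZZuy8n'.

('323lllluc', 'y', 'x7ZZuy8n')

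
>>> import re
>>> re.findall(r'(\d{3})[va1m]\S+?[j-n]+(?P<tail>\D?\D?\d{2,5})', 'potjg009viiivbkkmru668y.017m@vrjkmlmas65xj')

Pattern: exactly 3 of a digit (captured); then one of [va1m], then one or more of a non-whitespace character (lazy), then one or more of a character in [j-n]; then optionally a non-digit, then optionally a non-digit, then 2 to 5 of a digit (captured as 'tail').
Because the quantifier is non-greedy, it stops expanding at the earliest point where the rest of the pattern can succeed.
Scanning left to right: at [5:22] match '009viiivbkkmru668', groups = ('009', 'ru668'); at [24:40] match '017m@vrjkmlmas65', groups = ('017', 'as65').
`findall` packs the 2 group values into a tuple for every match.

[('009', 'ru668'), ('017', 'as65')]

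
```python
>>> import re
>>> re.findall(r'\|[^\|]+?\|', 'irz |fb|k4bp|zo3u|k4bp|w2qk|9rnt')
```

Matches: at [4:8] → '|fb|'; at [12:18] → '|zo3u|'; at [22:28] → '|w2qk|'.
No capturing groups, so `findall` returns the 3 full match strings.

['|fb|', '|zo3u|', '|w2qk|']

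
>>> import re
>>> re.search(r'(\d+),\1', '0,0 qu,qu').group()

After group 1 captures some text, `\1` only succeeds where that same text appears again.
`search` walks the string left to right and returns the first match it finds.
The match spans [0:3] → '0,0'.
Captured: group 1 = '0'.

'0,0'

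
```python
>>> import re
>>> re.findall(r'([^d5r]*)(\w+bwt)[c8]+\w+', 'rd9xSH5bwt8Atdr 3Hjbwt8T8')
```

[('', 'rd9xSH5bwt'), (' 3H', 'jbwt')]

The pattern matches zero or more of any character except [d5r] (captured); then one or more of a word character, then the literal 'bwt' (captured); then one or more of one of [c8], then one or more of a word character.
2 groups means each result is a tuple of 2 captured strings — 2 here.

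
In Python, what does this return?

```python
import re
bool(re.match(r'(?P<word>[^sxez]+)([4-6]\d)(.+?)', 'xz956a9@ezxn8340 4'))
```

The pattern matches one or more of any character except [sxez] (captured as 'word'); then a character in [4-6], then a digit (captured); then one or more of any character (lazy) (captured).
`re.match` won't scan ahead — the pattern has to work from the very first character.
Here the string doesn't start with a match, so the call returns None, and `bool(None)` is False.

False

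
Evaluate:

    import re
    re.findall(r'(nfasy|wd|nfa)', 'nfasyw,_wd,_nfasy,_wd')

['nfasy', 'wd', 'nfasy', 'wd']

The regex engine tests alternatives in the order written; an earlier branch that matches wins even if a later one would match more.
Scanning left to right: at [0:5] match 'nfasy', group 1 = 'nfasy'; at [8:10] match 'wd', group 1 = 'wd'; at [12:17] match 'nfasy', group 1 = 'nfasy'; at [19:21] match 'wd', group 1 = 'wd'.
One capturing group, so `findall` returns just the captured substring from each match — 4 in all.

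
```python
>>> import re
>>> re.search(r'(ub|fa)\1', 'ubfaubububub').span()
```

`\1` is not a pattern — it's the concrete string captured by group 1, re-applied verbatim.
The match spans [4:8] → 'ubub'.

(4, 8)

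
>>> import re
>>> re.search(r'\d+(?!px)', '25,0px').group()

'25'

The negative lookahead/lookbehind blocks any match where the forbidden context is present.
`search` walks the string left to right and returns the first match it finds.
The match spans [0:2] → '25'.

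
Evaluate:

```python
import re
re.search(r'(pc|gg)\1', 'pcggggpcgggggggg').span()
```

(2, 6)

The backreference `\1` re-matches whatever the first group consumed, character for character.
`search` walks the string left to right and returns the first match it finds.
The match spans [2:6] → 'gggg'.
Captured: group 1 = 'gg'.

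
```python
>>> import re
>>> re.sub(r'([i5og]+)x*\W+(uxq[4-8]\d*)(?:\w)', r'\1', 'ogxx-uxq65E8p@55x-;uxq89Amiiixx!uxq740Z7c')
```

'og8p@55miii7c'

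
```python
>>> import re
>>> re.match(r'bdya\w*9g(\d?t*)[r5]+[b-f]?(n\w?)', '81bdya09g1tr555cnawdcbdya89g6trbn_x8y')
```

`re.match` only tries the pattern at the start of the string.
Here the string doesn't start with a match, so the call returns None.

None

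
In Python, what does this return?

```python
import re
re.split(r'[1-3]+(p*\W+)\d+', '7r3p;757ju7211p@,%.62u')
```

['7r', 'p;', 'ju7', 'p@,%.', 'u']

This matches one or more of a character in [1-3]; then zero or more of the literal 'p', then one or more of a non-word character (captured); then one or more of a digit.
Matches to split on: at [2:8] → '3p;757'; at [11:21] → '211p@,%.62'.
`re.split` interleaves the captured-group text with the surrounding fragments.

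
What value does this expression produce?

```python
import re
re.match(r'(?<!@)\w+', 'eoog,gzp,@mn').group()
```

'eoog'

The negative lookaround is zero-width — it rules out positions where the adjacent text would match, without consuming anything.
`match` is anchored at position 0; if the pattern doesn't fit there, it returns None.
The match spans [0:4] → 'eoog'.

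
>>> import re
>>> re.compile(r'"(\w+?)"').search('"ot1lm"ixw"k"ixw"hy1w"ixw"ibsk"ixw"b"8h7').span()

`re.search` scans for the first position where the pattern succeeds.
The match spans [0:7] → '"ot1lm"'.
Captured: group 1 = 'ot1lm'.

(0, 7)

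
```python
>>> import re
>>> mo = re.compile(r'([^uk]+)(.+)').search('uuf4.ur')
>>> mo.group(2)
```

'ur'

This matches one or more of any character except [uk] (captured); then one or more of any character (captured).
`re.search` tries every starting position until one works.
The match spans [2:7] → 'f4.ur'.
Captured: group 1 = 'f4.', group 2 = 'ur'.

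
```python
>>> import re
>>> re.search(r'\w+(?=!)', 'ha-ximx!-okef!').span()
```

(3, 7)

The lookaround is zero-width — it requires the adjacent text to match without consuming it, so the asserted text isn't part of the match.
The match spans [3:7] → 'ximx'.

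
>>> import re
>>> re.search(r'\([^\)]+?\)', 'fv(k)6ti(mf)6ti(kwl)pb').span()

The match spans [2:5] → '(k)'.

(2, 5)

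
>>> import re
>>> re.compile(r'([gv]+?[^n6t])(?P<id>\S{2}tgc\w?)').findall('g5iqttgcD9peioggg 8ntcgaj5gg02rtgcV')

[('gg0', '2rtgcV')]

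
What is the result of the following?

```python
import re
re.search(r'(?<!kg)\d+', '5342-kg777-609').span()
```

`(?!…)`/`(?<!…)` only lets a position through if the neighbouring text does NOT match; no characters are consumed.
`re.search` tries every starting position until one works.
The match spans [0:4] → '5342'.

(0, 4)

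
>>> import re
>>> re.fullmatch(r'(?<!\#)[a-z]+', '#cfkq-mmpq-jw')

None

Because the assertion is negative and zero-width, positions next to the forbidden text are skipped.
`re.fullmatch` is like wrapping the pattern in `^…$` (in single-line mode).
Here the pattern can't cover the whole string, so the call returns None.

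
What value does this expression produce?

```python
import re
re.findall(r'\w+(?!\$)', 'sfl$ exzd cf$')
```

['sf', 'exzd', 'c']

Because the assertion is negative and zero-width, positions next to the forbidden text are skipped.
With no groups in the pattern, `findall` gives back each whole match — 3 here.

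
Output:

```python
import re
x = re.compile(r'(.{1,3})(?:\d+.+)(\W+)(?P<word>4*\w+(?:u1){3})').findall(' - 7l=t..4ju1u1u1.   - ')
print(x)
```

The pattern matches 1 to 3 of any character (captured); then one or more of a digit, then one or more of any character (non-capturing group); then one or more of a non-word character (captured); then zero or more of a literal '4', then one or more of a word character, then the literal 'u1' repeated 3 times (captured as 'word').
Matches: at [0:17] match ' - 7l=t..4ju1u1u1', groups = (' - ', '.', '4ju1u1u1').
Multiple groups make `findall` return tuples — one 3-tuple for the one match.

[(' - ', '.', '4ju1u1u1')]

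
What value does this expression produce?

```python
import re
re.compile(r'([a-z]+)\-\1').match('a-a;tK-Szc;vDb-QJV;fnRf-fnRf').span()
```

With `match`, the pattern is implicitly anchored at the beginning.
The match spans [0:3] → 'a-a'.

(0, 3)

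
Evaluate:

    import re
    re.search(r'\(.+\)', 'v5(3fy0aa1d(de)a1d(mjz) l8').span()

(2, 23)

The match spans [2:23] → '(3fy0aa1d(de)a1d(mjz)'.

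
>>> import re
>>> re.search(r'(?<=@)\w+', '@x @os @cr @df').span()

(1, 2)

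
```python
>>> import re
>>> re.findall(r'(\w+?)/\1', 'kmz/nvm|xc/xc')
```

`\1` is not a pattern — it's the concrete string captured by group 1, re-applied verbatim.
`findall` collects group 1 from the one match (1 total).

['xc']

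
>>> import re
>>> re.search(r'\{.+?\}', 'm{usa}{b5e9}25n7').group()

'{usa}'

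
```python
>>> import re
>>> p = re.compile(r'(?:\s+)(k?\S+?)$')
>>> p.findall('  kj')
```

Pattern: one or more of whitespace (non-capturing group); then optionally the literal 'k', then one or more of a non-whitespace character (lazy) (captured); then anchored at the end.
Matches: at [0:4] match '  kj', group 1 = 'kj'.
`findall` collects group 1 from the one match (1 total).

['kj']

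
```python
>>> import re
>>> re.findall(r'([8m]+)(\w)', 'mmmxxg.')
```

[('mmm', 'x')]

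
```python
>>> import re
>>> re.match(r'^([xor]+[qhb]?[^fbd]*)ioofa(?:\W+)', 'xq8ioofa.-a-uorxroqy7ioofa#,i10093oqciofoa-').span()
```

(0, 10)

The pattern matches anchored at the start of the string; then one or more of one of [xor], then optionally one of [qhb], then zero or more of any character except [fbd] (captured); then the literal 'io', then the literal 'ofa'; then one or more of a non-word character (non-capturing group).
`re.match` only tries the pattern at the start of the string.
The match spans [0:10] → 'xq8ioofa.-'.
Captured: group 1 = 'xq8'.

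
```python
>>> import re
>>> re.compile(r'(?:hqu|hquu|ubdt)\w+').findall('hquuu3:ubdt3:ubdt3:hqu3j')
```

['hquuu3', 'ubdt3', 'ubdt3', 'hqu3j']

`findall` yields the raw match text (4 of them) because the pattern has no groups.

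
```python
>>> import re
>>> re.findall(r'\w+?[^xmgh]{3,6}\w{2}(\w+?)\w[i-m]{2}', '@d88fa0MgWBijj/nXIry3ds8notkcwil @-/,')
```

['B', 'notkc']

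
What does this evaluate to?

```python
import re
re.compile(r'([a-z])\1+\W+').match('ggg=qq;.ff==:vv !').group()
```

`re.match` only tries the pattern at the start of the string.
The match spans [0:4] → 'ggg='.

'ggg='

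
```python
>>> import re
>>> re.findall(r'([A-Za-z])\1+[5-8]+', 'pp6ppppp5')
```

After group 1 captures some text, `\1` only succeeds where that same text appears again.
`findall` collects group 1 from each match (2 total).

['p', 'p']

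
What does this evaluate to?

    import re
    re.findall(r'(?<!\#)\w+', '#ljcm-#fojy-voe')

The negative lookaround is zero-width — it rules out positions where the adjacent text would match, without consuming anything.
Matches: at [2:5] → 'jcm'; at [8:11] → 'ojy'; at [12:15] → 'voe'.
`findall` yields the raw match text (3 of them) because the pattern has no groups.

['jcm', 'ojy', 'voe']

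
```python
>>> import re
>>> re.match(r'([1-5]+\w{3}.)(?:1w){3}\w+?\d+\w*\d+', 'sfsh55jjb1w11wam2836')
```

None

`re.match` won't scan ahead — the pattern has to work from the very first character.
Here position 0 doesn't satisfy it, so the call returns None.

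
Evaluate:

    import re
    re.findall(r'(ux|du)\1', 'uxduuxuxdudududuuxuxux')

['ux', 'du', 'du', 'ux']

The backreference `\1` re-matches whatever the first group consumed, character for character.
With a single group, `findall` returns only what that group captured — 4 items.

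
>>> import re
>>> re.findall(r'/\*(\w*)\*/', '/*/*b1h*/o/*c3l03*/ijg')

['b1h', 'c3l03']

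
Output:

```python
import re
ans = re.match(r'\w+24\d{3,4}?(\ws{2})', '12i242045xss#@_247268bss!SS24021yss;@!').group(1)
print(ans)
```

xss

The match spans [0:12] → '12i242045xss'.
Captured: group 1 = 'xss'.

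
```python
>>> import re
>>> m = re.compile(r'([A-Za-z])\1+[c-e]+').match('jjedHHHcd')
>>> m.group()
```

'jjed'

With `match`, the pattern is implicitly anchored at the beginning.
The match spans [0:4] → 'jjed'.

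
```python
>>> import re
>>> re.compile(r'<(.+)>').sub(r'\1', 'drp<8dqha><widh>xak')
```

'drp8dqha><widhxak'

Matches: at [3:16] → '<8dqha><widh>'.
`\1` in the replacement pulls in group 1's text for each match.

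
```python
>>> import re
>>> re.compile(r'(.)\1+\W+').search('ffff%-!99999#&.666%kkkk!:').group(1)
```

The backreference `\1` re-matches whatever the first group consumed, character for character.
`search` walks the string left to right and returns the first match it finds.
The match spans [0:7] → 'ffff%-!'.
Captured: group 1 = 'f'.

'f'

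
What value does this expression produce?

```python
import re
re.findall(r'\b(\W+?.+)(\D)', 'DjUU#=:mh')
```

[('#=:m', 'h')]

This matches a word boundary (`\b`, zero-width); then one or more of a non-word character (lazy), then one or more of any character (captured); then a non-digit (captured).
Multiple groups make `findall` return tuples — one 2-tuple for the one match.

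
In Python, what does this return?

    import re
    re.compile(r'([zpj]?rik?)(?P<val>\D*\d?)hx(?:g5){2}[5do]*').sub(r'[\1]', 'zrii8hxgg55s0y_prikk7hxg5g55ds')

'zrii8hxgg55s0y_[prik]s'

The pattern matches optionally one of [zpj], then the literal 'ri', then optionally a literal 'k' (captured); then zero or more of a non-digit, then optionally a digit (captured as 'val'); then the literal 'hx', then the literal 'g5' repeated 2 times, then zero or more of one of [5do].
Matches: at [15:29] → 'prikk7hxg5g55d'.
Each match is replaced using the text its own group 1 captured.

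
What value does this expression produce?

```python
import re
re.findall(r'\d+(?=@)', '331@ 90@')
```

['331', '90']

Because the assertion is zero-width, the text it checks is not consumed and won't appear in the result.
Matches: at [0:3] → '331'; at [5:7] → '90'.
Since nothing is captured, `findall` lists the 2 matched substrings directly.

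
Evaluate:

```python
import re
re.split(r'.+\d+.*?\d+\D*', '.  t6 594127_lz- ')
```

['', '']

Pattern: one or more of any character; then one or more of a digit, then zero or more of any character (lazy); then one or more of a digit, then zero or more of a non-digit.
Matches to split on: at [0:17] → '.  t6 594127_lz- '.
`split` removes every match and returns the 2 fragments in between.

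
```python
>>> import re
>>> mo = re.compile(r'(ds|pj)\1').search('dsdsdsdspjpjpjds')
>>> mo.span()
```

After group 1 captures some text, `\1` only succeeds where that same text appears again.
`re.search` tries every starting position until one works.
The match spans [0:4] → 'dsds'.
Captured: group 1 = 'ds'.

(0, 4)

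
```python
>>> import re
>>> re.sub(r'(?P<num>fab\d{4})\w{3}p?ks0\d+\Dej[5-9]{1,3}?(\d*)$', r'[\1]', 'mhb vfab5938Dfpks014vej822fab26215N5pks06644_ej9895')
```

'mhb vfab5938Dfpks014vej822[fab2621]'

The replacement refers to a captured group, so each match is rewritten using its own captured text.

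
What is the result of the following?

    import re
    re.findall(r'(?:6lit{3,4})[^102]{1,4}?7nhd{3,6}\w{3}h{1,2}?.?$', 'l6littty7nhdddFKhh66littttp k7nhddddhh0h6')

No capturing groups, so `findall` returns the 1 full match string.

['6littttp k7nhddddhh0h6']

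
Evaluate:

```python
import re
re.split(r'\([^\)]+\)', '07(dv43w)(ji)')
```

['07', '', '']

Matches to split on: at [2:9] → '(dv43w)'; at [9:13] → '(ji)'.
`split` removes every match and returns the 3 fragments in between.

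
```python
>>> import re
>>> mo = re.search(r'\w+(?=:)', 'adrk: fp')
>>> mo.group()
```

'adrk'

Because the assertion is zero-width, the text it checks is not consumed and won't appear in the result.
The match spans [0:4] → 'adrk'.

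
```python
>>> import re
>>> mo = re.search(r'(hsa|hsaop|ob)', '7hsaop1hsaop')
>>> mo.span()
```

Alternation tries branches left to right and keeps the first one that lets the overall match succeed at that position.
`re.search` tries every starting position until one works.
The match spans [1:4] → 'hsa'.
Captured: group 1 = 'hsa'.

(1, 4)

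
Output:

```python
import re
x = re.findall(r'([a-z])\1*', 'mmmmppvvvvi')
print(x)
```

After group 1 captures some text, `\1` only succeeds where that same text appears again.
`findall` collects group 1 from each match (4 total).

['m', 'p', 'v', 'i']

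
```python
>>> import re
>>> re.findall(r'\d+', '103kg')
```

The pattern matches one or more of a digit.
`findall` yields the raw match text (1 of them) because the pattern has no groups.

['103']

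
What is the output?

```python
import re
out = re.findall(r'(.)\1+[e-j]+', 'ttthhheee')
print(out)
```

['t']

`\1` has to match the exact text group 1 already captured.
One capturing group, so `findall` returns just the captured substring from the one match — 1 in all.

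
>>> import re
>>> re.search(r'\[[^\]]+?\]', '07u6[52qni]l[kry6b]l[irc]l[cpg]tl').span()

(4, 11)

`re.search` tries every starting position until one works.
The match spans [4:11] → '[52qni]'.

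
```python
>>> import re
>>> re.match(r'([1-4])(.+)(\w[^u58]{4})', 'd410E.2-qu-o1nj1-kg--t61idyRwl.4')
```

`match` is anchored at position 0; if the pattern doesn't fit there, it returns None.
Here the pattern fails at index 0, so the call returns None.

None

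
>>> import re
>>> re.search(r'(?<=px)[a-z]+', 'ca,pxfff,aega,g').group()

The positive lookaround only admits positions where the adjacent text matches; those characters stay outside the span.
The match spans [5:8] → 'fff'.

'fff'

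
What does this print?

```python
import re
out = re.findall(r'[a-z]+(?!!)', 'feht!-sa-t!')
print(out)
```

['feh', 'sa']

The negative lookaround is zero-width — it rules out positions where the adjacent text would match, without consuming anything.
No capturing groups, so `findall` returns the 2 full match strings.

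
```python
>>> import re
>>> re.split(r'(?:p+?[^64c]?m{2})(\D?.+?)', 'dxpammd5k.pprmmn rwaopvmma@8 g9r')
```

A `+?`/`*?`/`{m,n}?` starts at its minimum and grows only as far as needed for what follows to match.
The group in the pattern means `split` returns the separators' captures alongside the pieces.

['dx', 'd5', 'k.', 'n ', 'rwao', 'a@', '8 g9r']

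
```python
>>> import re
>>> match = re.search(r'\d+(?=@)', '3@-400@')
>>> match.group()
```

'3'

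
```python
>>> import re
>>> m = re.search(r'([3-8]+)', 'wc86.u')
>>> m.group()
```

This matches one or more of a character in [3-8] (captured).
The match spans [2:4] → '86'.

'86'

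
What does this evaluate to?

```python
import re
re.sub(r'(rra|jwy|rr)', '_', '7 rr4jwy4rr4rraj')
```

Branches in `(...|...)` are attempted left-to-right; the first branch that allows the whole pattern to succeed is taken.
Matches: at [2:4] → 'rr'; at [5:8] → 'jwy'; at [9:11] → 'rr'; at [12:15] → 'rra'.
Each match is replaced by '_'.

'7 _4_4_4_j'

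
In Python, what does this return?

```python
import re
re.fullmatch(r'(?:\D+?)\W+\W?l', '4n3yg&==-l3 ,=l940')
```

None

`fullmatch` succeeds only if the pattern covers the string from start to end.
Here there's no way to consume every character, so the call returns None.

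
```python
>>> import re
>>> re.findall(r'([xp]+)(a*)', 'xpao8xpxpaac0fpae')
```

Multiple groups make `findall` return tuples — one 2-tuple for each match.

[('xp', 'a'), ('xpxp', 'aa'), ('p', 'a')]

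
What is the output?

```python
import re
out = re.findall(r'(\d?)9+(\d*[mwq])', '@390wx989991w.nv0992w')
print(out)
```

Multiple groups make `findall` return tuples — one 2-tuple for each match.

[('3', '0w'), ('', '89991w'), ('0', '2w')]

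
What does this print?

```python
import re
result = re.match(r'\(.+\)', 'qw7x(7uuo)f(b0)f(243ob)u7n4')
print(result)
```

None

With `match`, the pattern is implicitly anchored at the beginning.
Here the string doesn't start with a match, so the call returns None.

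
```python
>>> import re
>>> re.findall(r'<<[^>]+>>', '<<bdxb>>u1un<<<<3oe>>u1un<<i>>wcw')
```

['<<bdxb>>', '<<<<3oe>>', '<<i>>']

Walking the string: at [0:8] → '<<bdxb>>'; at [12:21] → '<<<<3oe>>'; at [25:30] → '<<i>>'.
`findall` yields the raw match text (3 of them) because the pattern has no groups.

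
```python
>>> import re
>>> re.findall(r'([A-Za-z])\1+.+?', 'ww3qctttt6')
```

After group 1 captures some text, `\1` only succeeds where that same text appears again.
Walking the string: at [0:3] match 'ww3', group 1 = 'w'; at [5:10] match 'tttt6', group 1 = 't'.
With a single group, `findall` returns only what that group captured — 2 items.

['w', 't']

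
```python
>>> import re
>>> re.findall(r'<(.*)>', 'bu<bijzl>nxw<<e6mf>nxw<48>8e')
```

Scanning left to right: at [2:26] match '<bijzl>nxw<<e6mf>nxw<48>', group 1 = 'bijzl>nxw<<e6mf>nxw<48'.
Because there's exactly one group, `findall` drops the full match and keeps group 1 from the one hit.

['bijzl>nxw<<e6mf>nxw<48']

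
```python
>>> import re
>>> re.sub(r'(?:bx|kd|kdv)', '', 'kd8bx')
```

'8'

Matches: at [0:2] → 'kd'; at [3:5] → 'bx'.
Each match is replaced by ''.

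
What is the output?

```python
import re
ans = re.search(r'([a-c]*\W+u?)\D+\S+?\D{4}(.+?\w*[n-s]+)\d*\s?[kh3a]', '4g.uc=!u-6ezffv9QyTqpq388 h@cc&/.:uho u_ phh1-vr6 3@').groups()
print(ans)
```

The pattern matches zero or more of a character in [a-c], then one or more of a non-word character, then optionally a literal 'u' (captured); then one or more of a non-digit, then one or more of a non-whitespace character (lazy), then exactly 4 of a non-digit; then one or more of any character (lazy), then zero or more of a word character, then one or more of a character in [n-s] (captured); then zero or more of a digit, then optionally whitespace, then one of [kh3a].
`search` walks the string left to right and returns the first match it finds.
The match spans [2:27] → '.uc=!u-6ezffv9QyTqpq388 h'.
Captured: group 1 = '.u', group 2 = 'v9QyTqpq'.

('.u', 'v9QyTqpq')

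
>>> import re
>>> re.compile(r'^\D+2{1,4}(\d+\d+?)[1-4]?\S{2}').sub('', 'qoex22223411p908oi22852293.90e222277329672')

Pattern: anchored at the start of the string; then one or more of a non-digit, then 1 to 4 of a literal '2'; then one or more of a digit, then one or more of a digit (lazy) (captured); then optionally a character in [1-4], then exactly 2 of a non-whitespace character.
Matches: at [0:14] → 'qoex22223411p9'.
`sub` substitutes '' at each match site.

'08oi22852293.90e222277329672'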